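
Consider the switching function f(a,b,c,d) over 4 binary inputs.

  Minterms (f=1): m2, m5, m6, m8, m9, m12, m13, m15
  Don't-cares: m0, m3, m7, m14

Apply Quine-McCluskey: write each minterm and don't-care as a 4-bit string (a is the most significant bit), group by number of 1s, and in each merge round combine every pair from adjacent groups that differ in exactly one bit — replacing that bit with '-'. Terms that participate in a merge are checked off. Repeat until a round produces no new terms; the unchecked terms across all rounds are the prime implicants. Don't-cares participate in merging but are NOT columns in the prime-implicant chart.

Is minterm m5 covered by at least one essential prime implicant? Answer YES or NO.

size-2^0 implicants → 0000(✓)  0010(✓)  0011(✓)  0101(✓)  0110(✓)  0111(✓)  1000(✓)  1001(✓)  1100(✓)  1101(✓)  1110(✓)  1111(✓)
size-2^1 implicants → -000  -101(✓)  -110(✓)  -111(✓)  0-10(✓)  0-11(✓)  00-0  001-(✓)  01-1(✓)  011-(✓)  1-00(✓)  1-01(✓)  100-(✓)  11-0(✓)  11-1(✓)  110-(✓)  111-(✓)
size-2^2 implicants → -1-1  -11-  0-1-  1-0-  11--
Unchecked terms (primes): -000, -1-1, -11-, 0-1-, 00-0, 1-0-, 11--
Minterm coverage:
  m2 ⊆ 0-1-,00-0
  m5 ⊆ -1-1 [E]
  m6 ⊆ -11-,0-1-
  m8 ⊆ -000,1-0-
  m9 ⊆ 1-0- [E]
  m12 ⊆ 1-0-,11--
  m13 ⊆ -1-1,1-0-,11--
  m15 ⊆ -1-1,-11-,11--
E = {-1-1, 1-0-}

YES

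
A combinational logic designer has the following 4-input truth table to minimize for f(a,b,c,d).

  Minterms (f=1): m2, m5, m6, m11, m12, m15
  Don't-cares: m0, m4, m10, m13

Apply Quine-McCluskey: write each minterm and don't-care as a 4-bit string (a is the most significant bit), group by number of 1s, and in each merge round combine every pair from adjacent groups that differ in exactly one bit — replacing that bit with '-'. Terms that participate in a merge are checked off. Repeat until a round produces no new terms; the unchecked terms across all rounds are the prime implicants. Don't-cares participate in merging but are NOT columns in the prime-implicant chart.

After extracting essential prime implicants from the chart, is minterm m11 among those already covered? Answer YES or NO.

[col 0] 0000*, 0010*, 0100*, 0101*, 0110*, 1010*, 1011*, 1100*, 1101*, 1111*
[col 1] -010, -100*, -101*, 0-00*, 0-10*, 00-0*, 01-0*, 010-*, 1-11, 101-, 11-1, 110-*
[col 2] -10-, 0--0
Prime implicants: -010, -10-, 0--0, 1-11, 101-, 11-1
PI chart (minterm → PIs covering it):
  2 | -010,0--0
  5 | -10-  (sole → essential)
  6 | 0--0  (sole → essential)
  11 | 1-11,101-
  12 | -10-  (sole → essential)
  15 | 1-11,11-1
Essential prime implicants: -10-, 0--0

NO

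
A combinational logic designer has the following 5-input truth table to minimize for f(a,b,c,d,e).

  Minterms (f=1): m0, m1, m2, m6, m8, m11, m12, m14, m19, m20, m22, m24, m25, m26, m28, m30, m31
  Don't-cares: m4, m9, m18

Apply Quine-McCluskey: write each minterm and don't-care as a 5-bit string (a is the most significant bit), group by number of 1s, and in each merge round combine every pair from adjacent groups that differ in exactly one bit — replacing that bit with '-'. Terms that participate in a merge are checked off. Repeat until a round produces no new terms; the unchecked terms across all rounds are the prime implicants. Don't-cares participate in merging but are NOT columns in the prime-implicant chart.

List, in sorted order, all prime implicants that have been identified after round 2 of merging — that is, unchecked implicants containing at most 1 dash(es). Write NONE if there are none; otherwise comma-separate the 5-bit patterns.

010-1, 1001-, 1111-

[col 0] 00000*, 00001*, 00010*, 00100*, 00110*, 01000*, 01001*, 01011*, 01100*, 01110*, 10010*, 10011*, 10100*, 10110*, 11000*, 11001*, 11010*, 11100*, 11110*, 11111*
[col 1] -0010*, -0100*, -0110*, -1000*, -1001*, -1100*, -1110*, 0-000*, 0-001*, 0-100*, 0-110*, 00-00*, 00-10*, 000-0*, 0000-*, 001-0*, 01-00*, 010-1, 0100-*, 011-0*, 1-010*, 1-100*, 1-110*, 10-10*, 1001-, 101-0*, 11-00*, 11-10*, 110-0*, 1100-*, 111-0*, 1111-
[col 2] --100*, --110*, -0-10, -01-0*, -1-00, -100-, -11-0*, 0--00, 0-00-, 0-1-0*, 00--0, 1--10, 1-1-0*, 11--0
[col 3] --1-0
Prime implicants: --1-0, -0-10, -1-00, -100-, 0--00, 0-00-, 00--0, 010-1, 1--10, 1001-, 11--0, 1111-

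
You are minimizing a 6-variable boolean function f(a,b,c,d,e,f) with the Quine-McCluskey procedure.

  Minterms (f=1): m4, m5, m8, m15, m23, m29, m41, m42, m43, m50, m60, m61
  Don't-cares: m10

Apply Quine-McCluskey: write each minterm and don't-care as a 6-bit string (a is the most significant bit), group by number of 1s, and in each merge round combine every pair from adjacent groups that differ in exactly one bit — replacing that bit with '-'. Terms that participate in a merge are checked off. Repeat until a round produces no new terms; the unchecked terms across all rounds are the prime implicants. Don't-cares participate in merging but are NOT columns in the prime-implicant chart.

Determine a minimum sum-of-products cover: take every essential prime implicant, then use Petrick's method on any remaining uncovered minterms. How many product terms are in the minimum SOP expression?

Round 0: 000100✓ 000101✓ 001000✓ 001010✓ 001111 010111 011101✓ 101001✓ 101010✓ 101011✓ 110010 111100✓ 111101✓
Round 1: -01010 -11101 00010- 0010-0 1010-1 10101- 11110-
PIs = {-01010, -11101, 00010-, 0010-0, 001111, 010111, 1010-1, 10101-, 110010, 11110-}
Coverage chart:
  m4: 00010- ←essential
  m5: 00010- ←essential
  m8: 0010-0 ←essential
  m15: 001111 ←essential
  m23: 010111 ←essential
  m29: -11101 ←essential
  m41: 1010-1 ←essential
  m42: -01010,10101-
  m43: 1010-1,10101-
  m50: 110010 ←essential
  m60: 11110- ←essential
  m61: -11101,11110-
Essential: -11101, 00010-, 0010-0, 001111, 010111, 1010-1, 110010, 11110-
Petrick residual → -01010
Min cover (9 terms): b'cd'ef' + bcde'f + a'b'c'de' + a'b'cd'f' + a'b'cdef + a'bc'def + ab'cd'f + abc'd'ef' + abcde'

9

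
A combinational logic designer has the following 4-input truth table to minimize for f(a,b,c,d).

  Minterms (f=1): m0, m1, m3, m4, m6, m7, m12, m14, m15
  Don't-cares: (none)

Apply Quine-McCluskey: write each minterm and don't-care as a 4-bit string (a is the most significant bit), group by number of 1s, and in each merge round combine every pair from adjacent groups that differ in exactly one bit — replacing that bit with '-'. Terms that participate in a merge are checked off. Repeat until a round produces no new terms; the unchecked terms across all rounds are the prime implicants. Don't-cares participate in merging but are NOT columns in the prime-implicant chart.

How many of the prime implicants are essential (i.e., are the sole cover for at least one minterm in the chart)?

2

size-2^0 implicants → 0000(✓)  0001(✓)  0011(✓)  0100(✓)  0110(✓)  0111(✓)  1100(✓)  1110(✓)  1111(✓)
size-2^1 implicants → -100(✓)  -110(✓)  -111(✓)  0-00  0-11  00-1  000-  01-0(✓)  011-(✓)  11-0(✓)  111-(✓)
size-2^2 implicants → -1-0  -11-
Unchecked terms (primes): -1-0, -11-, 0-00, 0-11, 00-1, 000-
Minterm coverage:
  m0 ⊆ 0-00,000-
  m1 ⊆ 00-1,000-
  m3 ⊆ 0-11,00-1
  m4 ⊆ -1-0,0-00
  m6 ⊆ -1-0,-11-
  m7 ⊆ -11-,0-11
  m12 ⊆ -1-0 [E]
  m14 ⊆ -1-0,-11-
  m15 ⊆ -11- [E]
E = {-1-0, -11-}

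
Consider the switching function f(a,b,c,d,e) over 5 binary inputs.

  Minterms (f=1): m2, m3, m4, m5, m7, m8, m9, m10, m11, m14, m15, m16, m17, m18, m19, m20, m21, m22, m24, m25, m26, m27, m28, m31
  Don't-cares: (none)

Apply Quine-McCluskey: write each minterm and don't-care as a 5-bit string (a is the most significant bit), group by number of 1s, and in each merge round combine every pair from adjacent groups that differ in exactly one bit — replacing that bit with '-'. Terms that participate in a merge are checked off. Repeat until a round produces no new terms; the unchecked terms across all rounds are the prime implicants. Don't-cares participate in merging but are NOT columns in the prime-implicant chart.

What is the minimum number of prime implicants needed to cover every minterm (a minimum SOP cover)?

9

Round 0: 00010✓ 00011✓ 00100✓ 00101✓ 00111✓ 01000✓ 01001✓ 01010✓ 01011✓ 01110✓ 01111✓ 10000✓ 10001✓ 10010✓ 10011✓ 10100✓ 10101✓ 10110✓ 11000✓ 11001✓ 11010✓ 11011✓ 11100✓ 11111✓
Round 1: -0010✓ -0011✓ -0100✓ -0101✓ -1000✓ -1001✓ -1010✓ -1011✓ -1111✓ 0-010✓ 0-011✓ 0-111✓ 00-11✓ 0001-✓ 001-1 0010-✓ 01-10✓ 01-11✓ 010-0✓ 010-1✓ 0100-✓ 0101-✓ 0111-✓ 1-000✓ 1-001✓ 1-010✓ 1-011✓ 1-100✓ 10-00✓ 10-01✓ 10-10✓ 100-0✓ 100-1✓ 1000-✓ 1001-✓ 101-0✓ 1010-✓ 11-00✓ 11-11✓ 110-0✓ 110-1✓ 1100-✓ 1101-✓
Round 2: --010✓ --011✓ -001-✓ -010- -1-11 -10-0✓ -10-1✓ -100-✓ -101-✓ 0--11 0-01-✓ 01-1- 010--✓ 1--00 1-0-0✓ 1-0-1✓ 1-00-✓ 1-01-✓ 10--0 10-0- 100--✓ 110--✓
Round 3: --01- -10-- 1-0--
PIs = {--01-, -010-, -1-11, -10--, 0--11, 001-1, 01-1-, 1--00, 1-0--, 10--0, 10-0-}
Coverage chart:
  m2: --01- ←essential
  m3: --01-,0--11
  m4: -010- ←essential
  m5: -010-,001-1
  m7: 0--11,001-1
  m8: -10-- ←essential
  m9: -10-- ←essential
  m10: --01-,-10--,01-1-
  m11: --01-,-1-11,-10--,0--11,01-1-
  m14: 01-1- ←essential
  m15: -1-11,0--11,01-1-
  m16: 1--00,1-0--,10--0,10-0-
  m17: 1-0--,10-0-
  m18: --01-,1-0--,10--0
  m19: --01-,1-0--
  m20: -010-,1--00,10--0,10-0-
  m21: -010-,10-0-
  m22: 10--0 ←essential
  m24: -10--,1--00,1-0--
  m25: -10--,1-0--
  m26: --01-,-10--,1-0--
  m27: --01-,-1-11,-10--,1-0--
  m28: 1--00 ←essential
  m31: -1-11 ←essential
Essential: --01-, -010-, -1-11, -10--, 01-1-, 1--00, 10--0
Petrick residual → 0--11, 1-0--
Min cover (9 terms): c'd + b'cd' + bde + bc' + a'de + a'bd + ad'e' + ac' + ab'e'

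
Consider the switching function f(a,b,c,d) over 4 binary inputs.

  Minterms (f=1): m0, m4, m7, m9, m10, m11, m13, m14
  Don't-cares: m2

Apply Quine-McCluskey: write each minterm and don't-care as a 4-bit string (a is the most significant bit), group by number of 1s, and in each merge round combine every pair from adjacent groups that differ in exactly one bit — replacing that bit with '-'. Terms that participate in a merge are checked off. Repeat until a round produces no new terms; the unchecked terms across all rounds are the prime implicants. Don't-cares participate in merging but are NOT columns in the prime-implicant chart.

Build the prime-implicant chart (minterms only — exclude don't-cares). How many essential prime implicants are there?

Round 0: 0000✓ 0010✓ 0100✓ 0111 1001✓ 1010✓ 1011✓ 1101✓ 1110✓
Round 1: -010 0-00 00-0 1-01 1-10 10-1 101-
PIs = {-010, 0-00, 00-0, 0111, 1-01, 1-10, 10-1, 101-}
Coverage chart:
  m0: 0-00,00-0
  m4: 0-00 ←essential
  m7: 0111 ←essential
  m9: 1-01,10-1
  m10: -010,1-10,101-
  m11: 10-1,101-
  m13: 1-01 ←essential
  m14: 1-10 ←essential
Essential: 0-00, 0111, 1-01, 1-10

4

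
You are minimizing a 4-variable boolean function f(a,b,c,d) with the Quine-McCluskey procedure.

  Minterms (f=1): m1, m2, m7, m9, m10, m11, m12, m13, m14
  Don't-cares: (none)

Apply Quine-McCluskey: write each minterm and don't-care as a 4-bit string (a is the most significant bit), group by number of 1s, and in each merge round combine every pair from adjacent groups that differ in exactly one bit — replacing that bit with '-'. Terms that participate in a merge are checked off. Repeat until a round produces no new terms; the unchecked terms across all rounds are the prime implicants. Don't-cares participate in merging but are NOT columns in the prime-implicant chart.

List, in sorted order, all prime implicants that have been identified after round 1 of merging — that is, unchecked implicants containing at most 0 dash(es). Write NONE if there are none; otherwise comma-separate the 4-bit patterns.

Round 0: 0001✓ 0010✓ 0111 1001✓ 1010✓ 1011✓ 1100✓ 1101✓ 1110✓
Round 1: -001 -010 1-01 1-10 10-1 101- 11-0 110-
PIs = {-001, -010, 0111, 1-01, 1-10, 10-1, 101-, 11-0, 110-}

0111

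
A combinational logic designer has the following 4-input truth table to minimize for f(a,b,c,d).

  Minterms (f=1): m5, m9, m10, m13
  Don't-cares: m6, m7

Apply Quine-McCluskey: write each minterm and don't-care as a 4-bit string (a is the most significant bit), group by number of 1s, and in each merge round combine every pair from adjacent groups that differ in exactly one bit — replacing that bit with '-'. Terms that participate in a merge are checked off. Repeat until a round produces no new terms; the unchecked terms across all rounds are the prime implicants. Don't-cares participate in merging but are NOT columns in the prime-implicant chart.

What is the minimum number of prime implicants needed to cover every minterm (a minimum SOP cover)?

[col 0] 0101*, 0110*, 0111*, 1001*, 1010, 1101*
[col 1] -101, 01-1, 011-, 1-01
Prime implicants: -101, 01-1, 011-, 1-01, 1010
PI chart (minterm → PIs covering it):
  5 | -101,01-1
  9 | 1-01  (sole → essential)
  10 | 1010  (sole → essential)
  13 | -101,1-01
Essential prime implicants: 1-01, 1010
Petrick residual → -101
Minimum SOP uses 3 PIs: bc'd + ac'd + ab'cd'

3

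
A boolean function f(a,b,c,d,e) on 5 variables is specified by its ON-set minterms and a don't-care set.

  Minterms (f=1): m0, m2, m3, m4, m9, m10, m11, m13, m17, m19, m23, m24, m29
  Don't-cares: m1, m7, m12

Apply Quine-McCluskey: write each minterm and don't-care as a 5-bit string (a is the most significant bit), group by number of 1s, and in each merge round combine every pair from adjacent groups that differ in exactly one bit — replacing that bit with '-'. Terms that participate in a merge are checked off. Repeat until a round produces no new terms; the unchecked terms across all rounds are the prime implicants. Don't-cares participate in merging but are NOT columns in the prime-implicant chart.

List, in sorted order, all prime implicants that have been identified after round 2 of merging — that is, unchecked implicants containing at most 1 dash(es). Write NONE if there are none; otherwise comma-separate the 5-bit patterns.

-1101, 0-100, 00-00, 01-01, 0110-, 11000

Round 0: 00000✓ 00001✓ 00010✓ 00011✓ 00100✓ 00111✓ 01001✓ 01010✓ 01011✓ 01100✓ 01101✓ 10001✓ 10011✓ 10111✓ 11000 11101✓
Round 1: -0001✓ -0011✓ -0111✓ -1101 0-001✓ 0-010✓ 0-011✓ 0-100 00-00 00-11✓ 000-0✓ 000-1✓ 0000-✓ 0001-✓ 01-01 010-1✓ 0101-✓ 0110- 10-11✓ 100-1✓
Round 2: -0-11 -00-1 0-0-1 0-01- 000--
PIs = {-0-11, -00-1, -1101, 0-0-1, 0-01-, 0-100, 00-00, 000--, 01-01, 0110-, 11000}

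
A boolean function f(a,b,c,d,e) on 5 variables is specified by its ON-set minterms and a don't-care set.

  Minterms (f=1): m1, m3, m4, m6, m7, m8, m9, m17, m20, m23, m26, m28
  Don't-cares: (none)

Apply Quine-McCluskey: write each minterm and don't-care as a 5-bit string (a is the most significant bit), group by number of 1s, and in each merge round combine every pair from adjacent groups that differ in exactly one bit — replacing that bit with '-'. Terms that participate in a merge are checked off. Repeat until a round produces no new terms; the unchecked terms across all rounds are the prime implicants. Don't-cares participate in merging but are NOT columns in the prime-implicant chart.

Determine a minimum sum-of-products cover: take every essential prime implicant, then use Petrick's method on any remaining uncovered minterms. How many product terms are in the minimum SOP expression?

size-2^0 implicants → 00001(✓)  00011(✓)  00100(✓)  00110(✓)  00111(✓)  01000(✓)  01001(✓)  10001(✓)  10100(✓)  10111(✓)  11010  11100(✓)
size-2^1 implicants → -0001  -0100  -0111  0-001  00-11  000-1  001-0  0011-  0100-  1-100
Unchecked terms (primes): -0001, -0100, -0111, 0-001, 00-11, 000-1, 001-0, 0011-, 0100-, 1-100, 11010
Minterm coverage:
  m1 ⊆ -0001,0-001,000-1
  m3 ⊆ 00-11,000-1
  m4 ⊆ -0100,001-0
  m6 ⊆ 001-0,0011-
  m7 ⊆ -0111,00-11,0011-
  m8 ⊆ 0100- [E]
  m9 ⊆ 0-001,0100-
  m17 ⊆ -0001 [E]
  m20 ⊆ -0100,1-100
  m23 ⊆ -0111 [E]
  m26 ⊆ 11010 [E]
  m28 ⊆ 1-100 [E]
E = {-0001, -0111, 0100-, 1-100, 11010}
Petrick residual → 00-11, 001-0
Cover = b'c'd'e + b'cde + a'b'de + a'b'ce' + a'bc'd' + acd'e' + abc'de'  |cover|=7

7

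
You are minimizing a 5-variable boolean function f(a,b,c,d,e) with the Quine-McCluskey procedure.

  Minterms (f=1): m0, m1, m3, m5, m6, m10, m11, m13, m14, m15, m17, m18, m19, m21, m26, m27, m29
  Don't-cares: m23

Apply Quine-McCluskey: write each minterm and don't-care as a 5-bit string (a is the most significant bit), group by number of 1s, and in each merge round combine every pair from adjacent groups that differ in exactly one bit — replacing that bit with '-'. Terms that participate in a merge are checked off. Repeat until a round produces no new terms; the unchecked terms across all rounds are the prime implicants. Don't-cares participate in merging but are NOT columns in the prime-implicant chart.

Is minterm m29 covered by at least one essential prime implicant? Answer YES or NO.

YES

size-2^0 implicants → 00000(✓)  00001(✓)  00011(✓)  00101(✓)  00110(✓)  01010(✓)  01011(✓)  01101(✓)  01110(✓)  01111(✓)  10001(✓)  10010(✓)  10011(✓)  10101(✓)  10111(✓)  11010(✓)  11011(✓)  11101(✓)
size-2^1 implicants → -0001(✓)  -0011(✓)  -0101(✓)  -1010(✓)  -1011(✓)  -1101(✓)  0-011(✓)  0-101(✓)  0-110  00-01(✓)  000-1(✓)  0000-  01-10(✓)  01-11(✓)  0101-(✓)  011-1  0111-(✓)  1-010(✓)  1-011(✓)  1-101(✓)  10-01(✓)  10-11(✓)  100-1(✓)  1001-(✓)  101-1(✓)  1101-(✓)
size-2^2 implicants → --011  --101  -0-01  -00-1  -101-  01-1-  1-01-  10--1
Unchecked terms (primes): --011, --101, -0-01, -00-1, -101-, 0-110, 0000-, 01-1-, 011-1, 1-01-, 10--1
Minterm coverage:
  m0 ⊆ 0000- [E]
  m1 ⊆ -0-01,-00-1,0000-
  m3 ⊆ --011,-00-1
  m5 ⊆ --101,-0-01
  m6 ⊆ 0-110 [E]
  m10 ⊆ -101-,01-1-
  m11 ⊆ --011,-101-,01-1-
  m13 ⊆ --101,011-1
  m14 ⊆ 0-110,01-1-
  m15 ⊆ 01-1-,011-1
  m17 ⊆ -0-01,-00-1,10--1
  m18 ⊆ 1-01- [E]
  m19 ⊆ --011,-00-1,1-01-,10--1
  m21 ⊆ --101,-0-01,10--1
  m26 ⊆ -101-,1-01-
  m27 ⊆ --011,-101-,1-01-
  m29 ⊆ --101 [E]
E = {--101, 0-110, 0000-, 1-01-}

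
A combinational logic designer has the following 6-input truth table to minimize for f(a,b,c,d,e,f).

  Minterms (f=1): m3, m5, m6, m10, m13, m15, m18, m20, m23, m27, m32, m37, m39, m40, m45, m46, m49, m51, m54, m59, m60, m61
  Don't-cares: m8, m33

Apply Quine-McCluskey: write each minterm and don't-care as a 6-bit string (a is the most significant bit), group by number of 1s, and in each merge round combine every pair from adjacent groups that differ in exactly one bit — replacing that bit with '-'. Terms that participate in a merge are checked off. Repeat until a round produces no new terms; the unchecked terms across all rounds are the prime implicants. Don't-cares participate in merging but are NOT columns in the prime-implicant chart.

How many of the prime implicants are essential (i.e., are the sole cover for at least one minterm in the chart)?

Round 0: 000011 000101✓ 000110 001000✓ 001010✓ 001101✓ 001111✓ 010010 010100 010111 011011✓ 100000✓ 100001✓ 100101✓ 100111✓ 101000✓ 101101✓ 101110 110001✓ 110011✓ 110110 111011✓ 111100✓ 111101✓
Round 1: -00101✓ -01000 -01101✓ -11011 00-101✓ 0010-0 0011-1 1-0001 1-1101 10-000 10-101✓ 100-01 10000- 1001-1 11-011 1100-1 11110-
Round 2: -0-101
PIs = {-0-101, -01000, -11011, 000011, 000110, 0010-0, 0011-1, 010010, 010100, 010111, 1-0001, 1-1101, 10-000, 100-01, 10000-, 1001-1, 101110, 11-011, 1100-1, 110110, 11110-}
Coverage chart:
  m3: 000011 ←essential
  m5: -0-101 ←essential
  m6: 000110 ←essential
  m10: 0010-0 ←essential
  m13: -0-101,0011-1
  m15: 0011-1 ←essential
  m18: 010010 ←essential
  m20: 010100 ←essential
  m23: 010111 ←essential
  m27: -11011 ←essential
  m32: 10-000,10000-
  m37: -0-101,100-01,1001-1
  m39: 1001-1 ←essential
  m40: -01000,10-000
  m45: -0-101,1-1101
  m46: 101110 ←essential
  m49: 1-0001,1100-1
  m51: 11-011,1100-1
  m54: 110110 ←essential
  m59: -11011,11-011
  m60: 11110- ←essential
  m61: 1-1101,11110-
Essential: -0-101, -11011, 000011, 000110, 0010-0, 0011-1, 010010, 010100, 010111, 1001-1, 101110, 110110, 11110-

13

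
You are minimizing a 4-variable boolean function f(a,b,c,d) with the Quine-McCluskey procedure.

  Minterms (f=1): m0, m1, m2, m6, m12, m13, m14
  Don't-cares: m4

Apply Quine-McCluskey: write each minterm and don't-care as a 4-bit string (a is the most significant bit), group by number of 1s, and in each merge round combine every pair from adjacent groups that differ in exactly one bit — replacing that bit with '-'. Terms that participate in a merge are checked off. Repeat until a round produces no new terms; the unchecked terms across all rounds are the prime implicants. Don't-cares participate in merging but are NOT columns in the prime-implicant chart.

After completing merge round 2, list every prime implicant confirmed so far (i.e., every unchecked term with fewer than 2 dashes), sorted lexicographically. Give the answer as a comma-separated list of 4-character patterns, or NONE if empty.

000-, 110-

size-2^0 implicants → 0000(✓)  0001(✓)  0010(✓)  0100(✓)  0110(✓)  1100(✓)  1101(✓)  1110(✓)
size-2^1 implicants → -100(✓)  -110(✓)  0-00(✓)  0-10(✓)  00-0(✓)  000-  01-0(✓)  11-0(✓)  110-
size-2^2 implicants → -1-0  0--0
Unchecked terms (primes): -1-0, 0--0, 000-, 110-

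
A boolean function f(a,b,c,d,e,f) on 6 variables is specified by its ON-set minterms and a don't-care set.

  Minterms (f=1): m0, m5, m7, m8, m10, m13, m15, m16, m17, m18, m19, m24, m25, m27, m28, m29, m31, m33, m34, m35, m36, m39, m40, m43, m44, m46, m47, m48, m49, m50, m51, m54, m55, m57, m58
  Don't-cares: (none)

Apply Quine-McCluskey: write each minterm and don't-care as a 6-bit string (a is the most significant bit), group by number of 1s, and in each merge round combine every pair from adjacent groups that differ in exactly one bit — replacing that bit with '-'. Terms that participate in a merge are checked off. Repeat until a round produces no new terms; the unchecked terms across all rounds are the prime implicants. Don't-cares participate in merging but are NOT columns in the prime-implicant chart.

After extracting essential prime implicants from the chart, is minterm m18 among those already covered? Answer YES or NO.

size-2^0 implicants → 000000(✓)  000101(✓)  000111(✓)  001000(✓)  001010(✓)  001101(✓)  001111(✓)  010000(✓)  010001(✓)  010010(✓)  010011(✓)  011000(✓)  011001(✓)  011011(✓)  011100(✓)  011101(✓)  011111(✓)  100001(✓)  100010(✓)  100011(✓)  100100(✓)  100111(✓)  101000(✓)  101011(✓)  101100(✓)  101110(✓)  101111(✓)  110000(✓)  110001(✓)  110010(✓)  110011(✓)  110110(✓)  110111(✓)  111001(✓)  111010(✓)
size-2^1 implicants → -00111(✓)  -01000  -01111(✓)  -10000(✓)  -10001(✓)  -10010(✓)  -10011(✓)  -11001(✓)  0-0000(✓)  0-1000(✓)  0-1101(✓)  0-1111(✓)  00-000(✓)  00-101(✓)  00-111(✓)  0001-1(✓)  0010-0  0011-1(✓)  01-000(✓)  01-001(✓)  01-011(✓)  0100-0(✓)  0100-1(✓)  01000-(✓)  01001-(✓)  011-00(✓)  011-01(✓)  011-11(✓)  0110-1(✓)  01100-(✓)  0111-1(✓)  01110-(✓)  1-0001(✓)  1-0010(✓)  1-0011(✓)  1-0111(✓)  10-011(✓)  10-100  10-111(✓)  100-11(✓)  1000-1(✓)  10001-(✓)  101-00  101-11(✓)  1011-0  10111-  11-001(✓)  11-010  110-10(✓)  110-11(✓)  1100-0(✓)  1100-1(✓)  11000-(✓)  11001-(✓)  11011-(✓)
size-2^2 implicants → -0-111  -1-001  -100-0(✓)  -100-1(✓)  -1000-(✓)  -1001-(✓)  0--000  0-11-1  00-1-1  01-0-1  01-00-  0100--(✓)  011--1  011-0-  1-0-11  1-00-1  1-001-  10--11  110-1-  1100--(✓)
size-2^3 implicants → -100--
Unchecked terms (primes): -0-111, -01000, -1-001, -100--, 0--000, 0-11-1, 00-1-1, 0010-0, 01-0-1, 01-00-, 011--1, 011-0-, 1-0-11, 1-00-1, 1-001-, 10--11, 10-100, 101-00, 1011-0, 10111-, 11-010, 110-1-
Minterm coverage:
  m0 ⊆ 0--000 [E]
  m5 ⊆ 00-1-1 [E]
  m7 ⊆ -0-111,00-1-1
  m8 ⊆ -01000,0--000,0010-0
  m10 ⊆ 0010-0 [E]
  m13 ⊆ 0-11-1,00-1-1
  m15 ⊆ -0-111,0-11-1,00-1-1
  m16 ⊆ -100--,0--000,01-00-
  m17 ⊆ -1-001,-100--,01-0-1,01-00-
  m18 ⊆ -100-- [E]
  m19 ⊆ -100--,01-0-1
  m24 ⊆ 0--000,01-00-,011-0-
  m25 ⊆ -1-001,01-0-1,01-00-,011--1,011-0-
  m27 ⊆ 01-0-1,011--1
  m28 ⊆ 011-0- [E]
  m29 ⊆ 0-11-1,011--1,011-0-
  m31 ⊆ 0-11-1,011--1
  m33 ⊆ 1-00-1 [E]
  m34 ⊆ 1-001- [E]
  m35 ⊆ 1-0-11,1-00-1,1-001-,10--11
  m36 ⊆ 10-100 [E]
  m39 ⊆ -0-111,1-0-11,10--11
  m40 ⊆ -01000,101-00
  m43 ⊆ 10--11 [E]
  m44 ⊆ 10-100,101-00,1011-0
  m46 ⊆ 1011-0,10111-
  m47 ⊆ -0-111,10--11,10111-
  m48 ⊆ -100-- [E]
  m49 ⊆ -1-001,-100--,1-00-1
  m50 ⊆ -100--,1-001-,11-010,110-1-
  m51 ⊆ -100--,1-0-11,1-00-1,1-001-,110-1-
  m54 ⊆ 110-1- [E]
  m55 ⊆ 1-0-11,110-1-
  m57 ⊆ -1-001 [E]
  m58 ⊆ 11-010 [E]
E = {-1-001, -100--, 0--000, 00-1-1, 0010-0, 011-0-, 1-00-1, 1-001-, 10--11, 10-100, 11-010, 110-1-}

YES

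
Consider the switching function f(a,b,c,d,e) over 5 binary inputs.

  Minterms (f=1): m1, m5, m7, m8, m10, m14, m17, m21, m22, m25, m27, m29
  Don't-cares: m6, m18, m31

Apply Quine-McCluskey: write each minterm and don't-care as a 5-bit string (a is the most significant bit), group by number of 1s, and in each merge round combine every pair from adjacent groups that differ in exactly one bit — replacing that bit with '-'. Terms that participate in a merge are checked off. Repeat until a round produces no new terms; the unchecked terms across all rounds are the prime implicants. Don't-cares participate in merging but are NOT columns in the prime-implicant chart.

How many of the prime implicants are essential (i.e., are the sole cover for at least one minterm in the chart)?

size-2^0 implicants → 00001(✓)  00101(✓)  00110(✓)  00111(✓)  01000(✓)  01010(✓)  01110(✓)  10001(✓)  10010(✓)  10101(✓)  10110(✓)  11001(✓)  11011(✓)  11101(✓)  11111(✓)
size-2^1 implicants → -0001(✓)  -0101(✓)  -0110  0-110  00-01(✓)  001-1  0011-  01-10  010-0  1-001(✓)  1-101(✓)  10-01(✓)  10-10  11-01(✓)  11-11(✓)  110-1(✓)  111-1(✓)
size-2^2 implicants → -0-01  1--01  11--1
Unchecked terms (primes): -0-01, -0110, 0-110, 001-1, 0011-, 01-10, 010-0, 1--01, 10-10, 11--1
Minterm coverage:
  m1 ⊆ -0-01 [E]
  m5 ⊆ -0-01,001-1
  m7 ⊆ 001-1,0011-
  m8 ⊆ 010-0 [E]
  m10 ⊆ 01-10,010-0
  m14 ⊆ 0-110,01-10
  m17 ⊆ -0-01,1--01
  m21 ⊆ -0-01,1--01
  m22 ⊆ -0110,10-10
  m25 ⊆ 1--01,11--1
  m27 ⊆ 11--1 [E]
  m29 ⊆ 1--01,11--1
E = {-0-01, 010-0, 11--1}

3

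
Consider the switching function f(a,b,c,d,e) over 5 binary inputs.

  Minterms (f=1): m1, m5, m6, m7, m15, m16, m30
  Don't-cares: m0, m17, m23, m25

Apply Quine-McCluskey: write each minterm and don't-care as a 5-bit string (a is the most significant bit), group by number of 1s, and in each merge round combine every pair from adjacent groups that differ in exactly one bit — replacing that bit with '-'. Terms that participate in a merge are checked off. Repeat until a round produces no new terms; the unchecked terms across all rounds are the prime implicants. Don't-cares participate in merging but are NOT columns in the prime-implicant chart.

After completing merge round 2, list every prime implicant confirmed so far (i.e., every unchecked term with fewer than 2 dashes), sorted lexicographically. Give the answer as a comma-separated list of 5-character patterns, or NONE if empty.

-0111, 0-111, 00-01, 001-1, 0011-, 1-001, 11110

[col 0] 00000*, 00001*, 00101*, 00110*, 00111*, 01111*, 10000*, 10001*, 10111*, 11001*, 11110
[col 1] -0000*, -0001*, -0111, 0-111, 00-01, 0000-*, 001-1, 0011-, 1-001, 1000-*
[col 2] -000-
Prime implicants: -000-, -0111, 0-111, 00-01, 001-1, 0011-, 1-001, 11110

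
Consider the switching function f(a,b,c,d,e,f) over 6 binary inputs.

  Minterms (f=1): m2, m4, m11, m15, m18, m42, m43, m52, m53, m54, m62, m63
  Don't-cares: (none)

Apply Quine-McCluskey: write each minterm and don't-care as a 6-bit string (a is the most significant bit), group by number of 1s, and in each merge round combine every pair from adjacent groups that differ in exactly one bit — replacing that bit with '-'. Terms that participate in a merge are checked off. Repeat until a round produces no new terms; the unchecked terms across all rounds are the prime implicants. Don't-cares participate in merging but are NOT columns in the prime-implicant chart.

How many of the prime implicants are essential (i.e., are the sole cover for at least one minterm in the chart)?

size-2^0 implicants → 000010(✓)  000100  001011(✓)  001111(✓)  010010(✓)  101010(✓)  101011(✓)  110100(✓)  110101(✓)  110110(✓)  111110(✓)  111111(✓)
size-2^1 implicants → -01011  0-0010  001-11  10101-  11-110  1101-0  11010-  11111-
Unchecked terms (primes): -01011, 0-0010, 000100, 001-11, 10101-, 11-110, 1101-0, 11010-, 11111-
Minterm coverage:
  m2 ⊆ 0-0010 [E]
  m4 ⊆ 000100 [E]
  m11 ⊆ -01011,001-11
  m15 ⊆ 001-11 [E]
  m18 ⊆ 0-0010 [E]
  m42 ⊆ 10101- [E]
  m43 ⊆ -01011,10101-
  m52 ⊆ 1101-0,11010-
  m53 ⊆ 11010- [E]
  m54 ⊆ 11-110,1101-0
  m62 ⊆ 11-110,11111-
  m63 ⊆ 11111- [E]
E = {0-0010, 000100, 001-11, 10101-, 11010-, 11111-}

6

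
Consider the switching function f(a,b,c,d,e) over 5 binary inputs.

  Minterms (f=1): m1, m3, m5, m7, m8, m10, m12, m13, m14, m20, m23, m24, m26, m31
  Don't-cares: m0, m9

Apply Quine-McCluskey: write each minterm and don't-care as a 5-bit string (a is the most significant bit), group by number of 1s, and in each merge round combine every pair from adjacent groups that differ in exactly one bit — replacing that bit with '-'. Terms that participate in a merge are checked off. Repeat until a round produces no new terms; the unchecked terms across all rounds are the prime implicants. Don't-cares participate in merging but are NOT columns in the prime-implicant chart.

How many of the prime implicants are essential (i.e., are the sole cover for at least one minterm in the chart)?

5

[col 0] 00000*, 00001*, 00011*, 00101*, 00111*, 01000*, 01001*, 01010*, 01100*, 01101*, 01110*, 10100, 10111*, 11000*, 11010*, 11111*
[col 1] -0111, -1000*, -1010*, 0-000*, 0-001*, 0-101*, 00-01*, 00-11*, 000-1*, 0000-*, 001-1*, 01-00*, 01-01*, 01-10*, 010-0*, 0100-*, 011-0*, 0110-*, 1-111, 110-0*
[col 2] -10-0, 0--01, 0-00-, 00--1, 01--0, 01-0-
Prime implicants: -0111, -10-0, 0--01, 0-00-, 00--1, 01--0, 01-0-, 1-111, 10100
PI chart (minterm → PIs covering it):
  1 | 0--01,0-00-,00--1
  3 | 00--1  (sole → essential)
  5 | 0--01,00--1
  7 | -0111,00--1
  8 | -10-0,0-00-,01--0,01-0-
  10 | -10-0,01--0
  12 | 01--0,01-0-
  13 | 0--01,01-0-
  14 | 01--0  (sole → essential)
  20 | 10100  (sole → essential)
  23 | -0111,1-111
  24 | -10-0  (sole → essential)
  26 | -10-0  (sole → essential)
  31 | 1-111  (sole → essential)
Essential prime implicants: -10-0, 00--1, 01--0, 1-111, 10100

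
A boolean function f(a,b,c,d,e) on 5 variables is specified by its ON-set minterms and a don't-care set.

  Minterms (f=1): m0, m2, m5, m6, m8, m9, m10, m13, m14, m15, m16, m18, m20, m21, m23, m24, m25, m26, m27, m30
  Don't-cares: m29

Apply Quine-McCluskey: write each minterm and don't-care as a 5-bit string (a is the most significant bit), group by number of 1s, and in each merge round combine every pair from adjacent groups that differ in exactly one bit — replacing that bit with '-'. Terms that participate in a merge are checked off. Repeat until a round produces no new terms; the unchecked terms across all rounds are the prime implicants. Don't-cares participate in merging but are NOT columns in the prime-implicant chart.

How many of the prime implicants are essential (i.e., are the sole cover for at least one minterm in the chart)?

Round 0: 00000✓ 00010✓ 00101✓ 00110✓ 01000✓ 01001✓ 01010✓ 01101✓ 01110✓ 01111✓ 10000✓ 10010✓ 10100✓ 10101✓ 10111✓ 11000✓ 11001✓ 11010✓ 11011✓ 11101✓ 11110✓
Round 1: -0000✓ -0010✓ -0101✓ -1000✓ -1001✓ -1010✓ -1101✓ -1110✓ 0-000✓ 0-010✓ 0-101✓ 0-110✓ 00-10✓ 000-0✓ 01-01✓ 01-10✓ 010-0✓ 0100-✓ 011-1 0111- 1-000✓ 1-010✓ 1-101✓ 10-00 100-0✓ 101-1 1010- 11-01✓ 11-10✓ 110-0✓ 110-1✓ 1100-✓ 1101-✓
Round 2: --000✓ --010✓ --101 -00-0✓ -1-01 -1-10 -10-0✓ -100- 0--10 0-0-0✓ 1-0-0✓ 110--
Round 3: --0-0
PIs = {--0-0, --101, -1-01, -1-10, -100-, 0--10, 011-1, 0111-, 10-00, 101-1, 1010-, 110--}
Coverage chart:
  m0: --0-0 ←essential
  m2: --0-0,0--10
  m5: --101 ←essential
  m6: 0--10 ←essential
  m8: --0-0,-100-
  m9: -1-01,-100-
  m10: --0-0,-1-10,0--10
  m13: --101,-1-01,011-1
  m14: -1-10,0--10,0111-
  m15: 011-1,0111-
  m16: --0-0,10-00
  m18: --0-0 ←essential
  m20: 10-00,1010-
  m21: --101,101-1,1010-
  m23: 101-1 ←essential
  m24: --0-0,-100-,110--
  m25: -1-01,-100-,110--
  m26: --0-0,-1-10,110--
  m27: 110-- ←essential
  m30: -1-10 ←essential
Essential: --0-0, --101, -1-10, 0--10, 101-1, 110--

6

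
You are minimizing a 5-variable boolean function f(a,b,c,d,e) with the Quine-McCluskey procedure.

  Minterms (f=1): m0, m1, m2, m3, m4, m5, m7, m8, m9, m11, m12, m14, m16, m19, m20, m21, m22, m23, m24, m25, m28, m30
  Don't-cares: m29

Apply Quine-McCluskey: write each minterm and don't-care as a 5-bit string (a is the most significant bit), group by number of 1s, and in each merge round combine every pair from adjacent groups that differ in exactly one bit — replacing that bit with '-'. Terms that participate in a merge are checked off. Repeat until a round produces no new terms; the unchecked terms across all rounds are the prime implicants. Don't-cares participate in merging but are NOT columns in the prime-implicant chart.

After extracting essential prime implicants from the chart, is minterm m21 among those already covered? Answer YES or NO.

NO

Round 0: 00000✓ 00001✓ 00010✓ 00011✓ 00100✓ 00101✓ 00111✓ 01000✓ 01001✓ 01011✓ 01100✓ 01110✓ 10000✓ 10011✓ 10100✓ 10101✓ 10110✓ 10111✓ 11000✓ 11001✓ 11100✓ 11101✓ 11110✓
Round 1: -0000✓ -0011✓ -0100✓ -0101✓ -0111✓ -1000✓ -1001✓ -1100✓ -1110✓ 0-000✓ 0-001✓ 0-011✓ 0-100✓ 00-00✓ 00-01✓ 00-11✓ 000-0✓ 000-1✓ 0000-✓ 0001-✓ 001-1✓ 0010-✓ 01-00✓ 010-1✓ 0100-✓ 011-0✓ 1-000✓ 1-100✓ 1-101✓ 1-110✓ 10-00✓ 10-11✓ 101-0✓ 101-1✓ 1010-✓ 1011-✓ 11-00✓ 11-01✓ 1100-✓ 111-0✓ 1110-✓
Round 2: --000✓ --100✓ -0-00✓ -0-11 -01-1 -010- -1-00✓ -100- -11-0 0--00✓ 0-0-1 0-00- 00--1 00-0- 000-- 1--00✓ 1-1-0 1-10- 101-- 11-0-
Round 3: ---00
PIs = {---00, -0-11, -01-1, -010-, -100-, -11-0, 0-0-1, 0-00-, 00--1, 00-0-, 000--, 1-1-0, 1-10-, 101--, 11-0-}
Coverage chart:
  m0: ---00,0-00-,00-0-,000--
  m1: 0-0-1,0-00-,00--1,00-0-,000--
  m2: 000-- ←essential
  m3: -0-11,0-0-1,00--1,000--
  m4: ---00,-010-,00-0-
  m5: -01-1,-010-,00--1,00-0-
  m7: -0-11,-01-1,00--1
  m8: ---00,-100-,0-00-
  m9: -100-,0-0-1,0-00-
  m11: 0-0-1 ←essential
  m12: ---00,-11-0
  m14: -11-0 ←essential
  m16: ---00 ←essential
  m19: -0-11 ←essential
  m20: ---00,-010-,1-1-0,1-10-,101--
  m21: -01-1,-010-,1-10-,101--
  m22: 1-1-0,101--
  m23: -0-11,-01-1,101--
  m24: ---00,-100-,11-0-
  m25: -100-,11-0-
  m28: ---00,-11-0,1-1-0,1-10-,11-0-
  m30: -11-0,1-1-0
Essential: ---00, -0-11, -11-0, 0-0-1, 000--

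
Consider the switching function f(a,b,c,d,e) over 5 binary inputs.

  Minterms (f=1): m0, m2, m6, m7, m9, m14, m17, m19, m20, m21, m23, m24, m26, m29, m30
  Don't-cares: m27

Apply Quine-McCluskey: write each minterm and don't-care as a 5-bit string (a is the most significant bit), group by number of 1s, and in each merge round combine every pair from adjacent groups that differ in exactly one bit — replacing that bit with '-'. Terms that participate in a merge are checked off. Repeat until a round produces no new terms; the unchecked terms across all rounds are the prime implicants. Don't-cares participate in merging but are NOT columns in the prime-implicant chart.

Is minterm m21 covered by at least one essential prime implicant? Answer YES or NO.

size-2^0 implicants → 00000(✓)  00010(✓)  00110(✓)  00111(✓)  01001  01110(✓)  10001(✓)  10011(✓)  10100(✓)  10101(✓)  10111(✓)  11000(✓)  11010(✓)  11011(✓)  11101(✓)  11110(✓)
size-2^1 implicants → -0111  -1110  0-110  00-10  000-0  0011-  1-011  1-101  10-01(✓)  10-11(✓)  100-1(✓)  101-1(✓)  1010-  11-10  110-0  1101-
size-2^2 implicants → 10--1
Unchecked terms (primes): -0111, -1110, 0-110, 00-10, 000-0, 0011-, 01001, 1-011, 1-101, 10--1, 1010-, 11-10, 110-0, 1101-
Minterm coverage:
  m0 ⊆ 000-0 [E]
  m2 ⊆ 00-10,000-0
  m6 ⊆ 0-110,00-10,0011-
  m7 ⊆ -0111,0011-
  m9 ⊆ 01001 [E]
  m14 ⊆ -1110,0-110
  m17 ⊆ 10--1 [E]
  m19 ⊆ 1-011,10--1
  m20 ⊆ 1010- [E]
  m21 ⊆ 1-101,10--1,1010-
  m23 ⊆ -0111,10--1
  m24 ⊆ 110-0 [E]
  m26 ⊆ 11-10,110-0,1101-
  m29 ⊆ 1-101 [E]
  m30 ⊆ -1110,11-10
E = {000-0, 01001, 1-101, 10--1, 1010-, 110-0}

YES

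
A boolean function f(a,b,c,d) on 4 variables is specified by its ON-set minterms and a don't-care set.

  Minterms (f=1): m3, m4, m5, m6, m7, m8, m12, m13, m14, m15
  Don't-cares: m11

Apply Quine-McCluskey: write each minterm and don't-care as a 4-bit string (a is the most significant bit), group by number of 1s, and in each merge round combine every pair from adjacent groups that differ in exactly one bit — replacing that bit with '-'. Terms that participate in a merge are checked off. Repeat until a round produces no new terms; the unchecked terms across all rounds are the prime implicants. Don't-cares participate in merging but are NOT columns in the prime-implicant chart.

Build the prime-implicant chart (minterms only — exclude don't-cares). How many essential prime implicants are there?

Round 0: 0011✓ 0100✓ 0101✓ 0110✓ 0111✓ 1000✓ 1011✓ 1100✓ 1101✓ 1110✓ 1111✓
Round 1: -011✓ -100✓ -101✓ -110✓ -111✓ 0-11✓ 01-0✓ 01-1✓ 010-✓ 011-✓ 1-00 1-11✓ 11-0✓ 11-1✓ 110-✓ 111-✓
Round 2: --11 -1-0✓ -1-1✓ -10-✓ -11-✓ 01--✓ 11--✓
Round 3: -1--
PIs = {--11, -1--, 1-00}
Coverage chart:
  m3: --11 ←essential
  m4: -1-- ←essential
  m5: -1-- ←essential
  m6: -1-- ←essential
  m7: --11,-1--
  m8: 1-00 ←essential
  m12: -1--,1-00
  m13: -1-- ←essential
  m14: -1-- ←essential
  m15: --11,-1--
Essential: --11, -1--, 1-00

3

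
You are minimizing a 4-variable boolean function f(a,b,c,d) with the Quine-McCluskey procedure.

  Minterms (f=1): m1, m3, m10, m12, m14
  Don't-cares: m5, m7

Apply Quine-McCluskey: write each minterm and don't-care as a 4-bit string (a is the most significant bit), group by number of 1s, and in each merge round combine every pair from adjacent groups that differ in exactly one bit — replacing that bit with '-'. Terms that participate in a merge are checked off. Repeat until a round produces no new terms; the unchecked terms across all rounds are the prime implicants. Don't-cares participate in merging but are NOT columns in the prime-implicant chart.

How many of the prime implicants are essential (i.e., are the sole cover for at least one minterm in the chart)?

3

[col 0] 0001*, 0011*, 0101*, 0111*, 1010*, 1100*, 1110*
[col 1] 0-01*, 0-11*, 00-1*, 01-1*, 1-10, 11-0
[col 2] 0--1
Prime implicants: 0--1, 1-10, 11-0
PI chart (minterm → PIs covering it):
  1 | 0--1  (sole → essential)
  3 | 0--1  (sole → essential)
  10 | 1-10  (sole → essential)
  12 | 11-0  (sole → essential)
  14 | 1-10,11-0
Essential prime implicants: 0--1, 1-10, 11-0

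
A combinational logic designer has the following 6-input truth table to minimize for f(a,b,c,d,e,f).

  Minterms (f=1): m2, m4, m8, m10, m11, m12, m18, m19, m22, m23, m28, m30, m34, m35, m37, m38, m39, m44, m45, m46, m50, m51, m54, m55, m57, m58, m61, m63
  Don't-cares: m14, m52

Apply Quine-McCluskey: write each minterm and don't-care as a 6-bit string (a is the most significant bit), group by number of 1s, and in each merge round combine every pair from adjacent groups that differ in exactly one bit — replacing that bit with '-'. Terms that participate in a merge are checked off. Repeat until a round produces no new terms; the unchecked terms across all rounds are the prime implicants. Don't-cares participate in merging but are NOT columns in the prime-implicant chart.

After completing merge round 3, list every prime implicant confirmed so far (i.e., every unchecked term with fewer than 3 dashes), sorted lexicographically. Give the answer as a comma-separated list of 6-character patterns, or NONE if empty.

--0010, -011-0, 0-11-0, 00-010, 00-100, 001--0, 00101-, 01-110, 1-1101, 10-101, 10-110, 1001-1, 10110-, 11-010, 11-111, 1101-0, 111-01, 1111-1

Round 0: 000010✓ 000100✓ 001000✓ 001010✓ 001011✓ 001100✓ 001110✓ 010010✓ 010011✓ 010110✓ 010111✓ 011100✓ 011110✓ 100010✓ 100011✓ 100101✓ 100110✓ 100111✓ 101100✓ 101101✓ 101110✓ 110010✓ 110011✓ 110100✓ 110110✓ 110111✓ 111001✓ 111010✓ 111101✓ 111111✓
Round 1: -00010✓ -01100✓ -01110✓ -10010✓ -10011✓ -10110✓ -10111✓ 0-0010✓ 0-1100✓ 0-1110✓ 00-010 00-100 001-00✓ 001-10✓ 0010-0✓ 00101- 0011-0✓ 01-110 010-10✓ 010-11✓ 01001-✓ 01011-✓ 0111-0✓ 1-0010✓ 1-0011✓ 1-0110✓ 1-0111✓ 1-1101 10-101 10-110 100-10✓ 100-11✓ 10001-✓ 1001-1 10011-✓ 1011-0✓ 10110- 11-010 11-111 110-10✓ 110-11✓ 11001-✓ 1101-0 11011-✓ 111-01 1111-1
Round 2: --0010 -011-0 -10-10✓ -10-11✓ -1001-✓ -1011-✓ 0-11-0 001--0 010-1-✓ 1-0-10✓ 1-0-11✓ 1-001-✓ 1-011-✓ 100-1-✓ 110-1-✓
Round 3: -10-1- 1-0-1-
PIs = {--0010, -011-0, -10-1-, 0-11-0, 00-010, 00-100, 001--0, 00101-, 01-110, 1-0-1-, 1-1101, 10-101, 10-110, 1001-1, 10110-, 11-010, 11-111, 1101-0, 111-01, 1111-1}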